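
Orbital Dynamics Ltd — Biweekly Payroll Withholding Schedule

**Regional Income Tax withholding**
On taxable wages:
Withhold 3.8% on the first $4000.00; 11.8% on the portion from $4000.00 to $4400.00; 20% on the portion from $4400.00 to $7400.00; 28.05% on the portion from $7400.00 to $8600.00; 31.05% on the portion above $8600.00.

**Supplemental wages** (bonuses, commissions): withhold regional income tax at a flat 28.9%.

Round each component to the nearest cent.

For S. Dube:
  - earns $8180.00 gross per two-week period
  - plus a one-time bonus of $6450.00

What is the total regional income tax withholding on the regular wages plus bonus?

Regional Income Tax: taxable = $8180.00
  $799.20 + 28.05% × ($8180.00 − $7400.00) = $799.20 + 28.05% × $780.00 = $1017.99
Supplemental (28.9% flat on bonus): 28.9% × $6450.00 = $1864.05
Total regional income tax: $1017.99 + $1864.05 = $2882.04

$2882.04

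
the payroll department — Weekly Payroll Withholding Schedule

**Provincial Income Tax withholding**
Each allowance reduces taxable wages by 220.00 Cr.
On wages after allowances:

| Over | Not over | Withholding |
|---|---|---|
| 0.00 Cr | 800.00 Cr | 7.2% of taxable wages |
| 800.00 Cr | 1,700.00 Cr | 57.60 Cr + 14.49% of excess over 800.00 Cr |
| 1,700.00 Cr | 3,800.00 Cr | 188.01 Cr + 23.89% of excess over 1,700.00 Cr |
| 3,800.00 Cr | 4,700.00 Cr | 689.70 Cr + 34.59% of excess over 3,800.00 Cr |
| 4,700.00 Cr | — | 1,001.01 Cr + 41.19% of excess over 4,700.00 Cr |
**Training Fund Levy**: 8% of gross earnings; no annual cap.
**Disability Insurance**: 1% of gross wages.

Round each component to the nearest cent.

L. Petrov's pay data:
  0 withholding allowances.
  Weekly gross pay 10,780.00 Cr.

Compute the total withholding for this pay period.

4,475.56 Cr

Provincial Income Tax: taxable = 10,780.00 Cr
  1,001.01 Cr + 41.19% × (10,780.00 Cr − 4,700.00 Cr) = 1,001.01 Cr + 41.19% × 6,080.00 Cr = 3,505.36 Cr
Training Fund Levy: 8% × 10,780.00 Cr = 862.40 Cr
Disability Insurance: 1% × 10,780.00 Cr = 107.80 Cr
Total: 3,505.36 Cr + 862.40 Cr + 107.80 Cr = 4,475.56 Cr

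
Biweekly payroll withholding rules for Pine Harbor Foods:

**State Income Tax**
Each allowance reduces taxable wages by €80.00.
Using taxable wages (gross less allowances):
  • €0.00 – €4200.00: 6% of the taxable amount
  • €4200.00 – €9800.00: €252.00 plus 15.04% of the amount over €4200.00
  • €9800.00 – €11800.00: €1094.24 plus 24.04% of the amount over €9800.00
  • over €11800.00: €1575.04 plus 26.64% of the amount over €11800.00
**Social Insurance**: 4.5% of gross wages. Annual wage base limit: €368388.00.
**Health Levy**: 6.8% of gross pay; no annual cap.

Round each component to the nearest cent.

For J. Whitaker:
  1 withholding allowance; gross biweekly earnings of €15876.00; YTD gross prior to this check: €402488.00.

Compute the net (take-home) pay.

€12156.86

State Income Tax: taxable = €15876.00 − 1×€80.00 = €15796.00
  €1575.04 + 26.64% × (€15796.00 − €11800.00) = €1575.04 + 26.64% × €3996.00 = €2639.57
Social Insurance: YTD €402488.00 ≥ cap €368388.00 → €0.00
Health Levy: 6.8% × €15876.00 = €1079.57
Total withheld: €2639.57 + €0.00 + €1079.57 = €3719.14
Net pay: €15876.00 − €3719.14 = €12156.86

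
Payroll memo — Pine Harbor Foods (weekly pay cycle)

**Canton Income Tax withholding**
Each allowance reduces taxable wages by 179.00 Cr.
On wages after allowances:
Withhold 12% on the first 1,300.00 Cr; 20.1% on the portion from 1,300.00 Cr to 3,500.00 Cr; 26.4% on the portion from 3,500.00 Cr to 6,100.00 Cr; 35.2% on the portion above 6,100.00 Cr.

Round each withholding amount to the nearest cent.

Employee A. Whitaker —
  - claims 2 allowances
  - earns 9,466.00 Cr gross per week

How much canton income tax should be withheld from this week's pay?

2,343.42 Cr

Canton Income Tax: taxable = 9,466.00 Cr − 2×179.00 Cr = 9,108.00 Cr
  1,284.60 Cr + 35.2% × (9,108.00 Cr − 6,100.00 Cr) = 1,284.60 Cr + 35.2% × 3,008.00 Cr = 2,343.42 Cr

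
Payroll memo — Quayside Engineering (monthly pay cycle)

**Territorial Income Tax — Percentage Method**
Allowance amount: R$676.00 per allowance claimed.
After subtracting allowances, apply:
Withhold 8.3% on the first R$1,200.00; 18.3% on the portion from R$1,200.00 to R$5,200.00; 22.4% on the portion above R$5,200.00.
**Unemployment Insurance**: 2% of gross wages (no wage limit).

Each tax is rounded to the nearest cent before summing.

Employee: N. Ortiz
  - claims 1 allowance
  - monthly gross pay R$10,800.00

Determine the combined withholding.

R$2,150.58

Territorial Income Tax: taxable = R$10,800.00 − 1×R$676.00 = R$10,124.00
  R$831.60 + 22.4% × (R$10,124.00 − R$5,200.00) = R$831.60 + 22.4% × R$4,924.00 = R$1,934.58
Unemployment Insurance: 2% × R$10,800.00 = R$216.00
Total: R$1,934.58 + R$216.00 = R$2,150.58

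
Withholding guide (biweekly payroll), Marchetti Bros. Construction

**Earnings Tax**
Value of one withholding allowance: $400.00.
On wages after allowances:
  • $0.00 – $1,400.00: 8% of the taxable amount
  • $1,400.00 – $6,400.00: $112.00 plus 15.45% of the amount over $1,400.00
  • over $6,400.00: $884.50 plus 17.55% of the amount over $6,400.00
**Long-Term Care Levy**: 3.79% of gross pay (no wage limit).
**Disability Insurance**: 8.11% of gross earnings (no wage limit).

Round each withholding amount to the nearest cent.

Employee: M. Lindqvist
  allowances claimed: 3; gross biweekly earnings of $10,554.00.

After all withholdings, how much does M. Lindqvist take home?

$7,895.14

Earnings Tax: taxable = $10,554.00 − 3×$400.00 = $9,354.00
  $884.50 + 17.55% × ($9,354.00 − $6,400.00) = $884.50 + 17.55% × $2,954.00 = $1,402.93
Long-Term Care Levy: 3.79% × $10,554.00 = $400.00
Disability Insurance: 8.11% × $10,554.00 = $855.93
Total withheld: $1,402.93 + $400.00 + $855.93 = $2,658.86
Net pay: $10,554.00 − $2,658.86 = $7,895.14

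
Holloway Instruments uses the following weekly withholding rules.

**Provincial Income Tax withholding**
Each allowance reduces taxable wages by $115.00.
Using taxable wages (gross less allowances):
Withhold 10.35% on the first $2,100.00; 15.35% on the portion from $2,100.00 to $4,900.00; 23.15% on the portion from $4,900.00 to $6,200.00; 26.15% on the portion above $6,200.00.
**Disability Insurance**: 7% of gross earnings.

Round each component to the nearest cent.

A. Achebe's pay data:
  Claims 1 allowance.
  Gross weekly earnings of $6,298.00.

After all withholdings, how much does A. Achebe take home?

Provincial Income Tax: taxable = $6,298.00 − 1×$115.00 = $6,183.00
  $647.15 + 23.15% × ($6,183.00 − $4,900.00) = $647.15 + 23.15% × $1,283.00 = $944.16
Disability Insurance: 7% × $6,298.00 = $440.86
Total withheld: $944.16 + $440.86 = $1,385.02
Net pay: $6,298.00 − $1,385.02 = $4,912.98

$4,912.98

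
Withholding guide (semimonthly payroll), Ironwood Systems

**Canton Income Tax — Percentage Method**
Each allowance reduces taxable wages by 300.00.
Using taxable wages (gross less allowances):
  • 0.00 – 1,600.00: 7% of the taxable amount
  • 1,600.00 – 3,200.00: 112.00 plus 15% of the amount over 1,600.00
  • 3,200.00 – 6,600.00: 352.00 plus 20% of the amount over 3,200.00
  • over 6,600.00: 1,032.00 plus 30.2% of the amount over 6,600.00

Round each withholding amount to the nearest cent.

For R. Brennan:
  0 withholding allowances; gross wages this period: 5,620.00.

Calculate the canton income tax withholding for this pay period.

836.00

Canton Income Tax: taxable = 5,620.00
  352.00 + 20% × (5,620.00 − 3,200.00) = 352.00 + 20% × 2,420.00 = 836.00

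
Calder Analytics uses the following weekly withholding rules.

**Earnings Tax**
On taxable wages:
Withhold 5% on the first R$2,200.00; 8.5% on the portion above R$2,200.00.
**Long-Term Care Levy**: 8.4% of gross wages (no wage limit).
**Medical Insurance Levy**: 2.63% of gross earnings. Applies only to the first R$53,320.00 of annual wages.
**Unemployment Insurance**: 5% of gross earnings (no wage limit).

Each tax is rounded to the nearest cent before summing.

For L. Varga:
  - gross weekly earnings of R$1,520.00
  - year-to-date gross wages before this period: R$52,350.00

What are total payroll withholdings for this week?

Earnings Tax: taxable = R$1,520.00
  5% × R$1,520.00 = R$76.00
Long-Term Care Levy: 8.4% × R$1,520.00 = R$127.68
Medical Insurance Levy: cap R$53,320.00 − YTD R$52,350.00 = R$970.00 subject; 2.63% × R$970.00 = R$25.51
Unemployment Insurance: 5% × R$1,520.00 = R$76.00
Total: R$76.00 + R$127.68 + R$25.51 + R$76.00 = R$305.19

R$305.19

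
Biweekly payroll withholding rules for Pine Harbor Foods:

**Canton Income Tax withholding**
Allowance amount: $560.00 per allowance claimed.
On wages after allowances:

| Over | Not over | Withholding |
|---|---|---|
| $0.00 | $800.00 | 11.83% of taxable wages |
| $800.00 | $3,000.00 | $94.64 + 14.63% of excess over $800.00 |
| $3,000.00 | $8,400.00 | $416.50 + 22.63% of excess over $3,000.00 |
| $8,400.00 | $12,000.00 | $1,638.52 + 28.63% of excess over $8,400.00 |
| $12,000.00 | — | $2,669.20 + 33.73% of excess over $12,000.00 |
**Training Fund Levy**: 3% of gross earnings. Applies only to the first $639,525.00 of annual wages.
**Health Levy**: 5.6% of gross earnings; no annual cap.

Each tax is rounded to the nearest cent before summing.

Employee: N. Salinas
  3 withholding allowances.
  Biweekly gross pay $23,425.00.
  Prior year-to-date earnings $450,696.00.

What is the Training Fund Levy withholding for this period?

$702.75

Training Fund Levy: 3% × $23,425.00 = $702.75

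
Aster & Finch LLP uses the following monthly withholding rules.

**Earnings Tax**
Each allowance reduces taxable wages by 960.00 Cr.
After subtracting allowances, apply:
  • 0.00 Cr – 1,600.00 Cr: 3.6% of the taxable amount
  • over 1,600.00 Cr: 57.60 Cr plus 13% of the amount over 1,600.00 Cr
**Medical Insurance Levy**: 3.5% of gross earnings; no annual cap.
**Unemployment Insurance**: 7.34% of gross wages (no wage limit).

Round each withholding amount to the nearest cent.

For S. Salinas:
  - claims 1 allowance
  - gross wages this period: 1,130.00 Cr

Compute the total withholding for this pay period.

Earnings Tax: taxable = 1,130.00 Cr − 1×960.00 Cr = 170.00 Cr
  3.6% × 170.00 Cr = 6.12 Cr
Medical Insurance Levy: 3.5% × 1,130.00 Cr = 39.55 Cr
Unemployment Insurance: 7.34% × 1,130.00 Cr = 82.94 Cr
Total: 6.12 Cr + 39.55 Cr + 82.94 Cr = 128.61 Cr

128.61 Cr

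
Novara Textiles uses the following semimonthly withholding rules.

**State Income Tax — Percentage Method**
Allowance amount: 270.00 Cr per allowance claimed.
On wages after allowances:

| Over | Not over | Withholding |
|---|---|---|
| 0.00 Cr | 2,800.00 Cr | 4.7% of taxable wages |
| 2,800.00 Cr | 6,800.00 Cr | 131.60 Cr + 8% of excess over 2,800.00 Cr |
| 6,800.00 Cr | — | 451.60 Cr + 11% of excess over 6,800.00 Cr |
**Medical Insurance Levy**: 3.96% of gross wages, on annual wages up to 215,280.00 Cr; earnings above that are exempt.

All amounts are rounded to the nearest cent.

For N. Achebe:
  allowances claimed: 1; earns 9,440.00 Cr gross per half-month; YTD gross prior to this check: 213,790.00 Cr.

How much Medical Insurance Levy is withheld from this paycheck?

Medical Insurance Levy: cap 215,280.00 Cr − YTD 213,790.00 Cr = 1,490.00 Cr subject; 3.96% × 1,490.00 Cr = 59.00 Cr

59.00 Cr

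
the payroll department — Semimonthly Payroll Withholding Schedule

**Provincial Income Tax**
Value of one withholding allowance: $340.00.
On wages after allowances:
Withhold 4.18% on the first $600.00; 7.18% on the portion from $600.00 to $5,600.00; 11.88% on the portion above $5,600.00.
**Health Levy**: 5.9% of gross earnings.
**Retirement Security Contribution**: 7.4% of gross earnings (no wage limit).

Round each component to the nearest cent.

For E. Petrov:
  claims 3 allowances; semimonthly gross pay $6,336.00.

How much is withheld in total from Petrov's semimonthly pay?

Provincial Income Tax: taxable = $6,336.00 − 3×$340.00 = $5,316.00
  $25.08 + 7.18% × ($5,316.00 − $600.00) = $25.08 + 7.18% × $4,716.00 = $363.69
Health Levy: 5.9% × $6,336.00 = $373.82
Retirement Security Contribution: 7.4% × $6,336.00 = $468.86
Total: $363.69 + $373.82 + $468.86 = $1,206.37

$1,206.37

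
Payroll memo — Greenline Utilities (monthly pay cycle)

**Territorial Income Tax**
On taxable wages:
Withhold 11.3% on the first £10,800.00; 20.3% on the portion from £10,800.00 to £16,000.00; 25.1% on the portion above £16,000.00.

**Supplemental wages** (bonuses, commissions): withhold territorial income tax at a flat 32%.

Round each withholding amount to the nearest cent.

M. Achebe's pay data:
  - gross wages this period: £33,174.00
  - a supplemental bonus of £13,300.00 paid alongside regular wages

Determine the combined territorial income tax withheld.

Territorial Income Tax: taxable = £33,174.00
  £2,276.00 + 25.1% × (£33,174.00 − £16,000.00) = £2,276.00 + 25.1% × £17,174.00 = £6,586.67
Supplemental (32% flat on bonus): 32% × £13,300.00 = £4,256.00
Total territorial income tax: £6,586.67 + £4,256.00 = £10,842.67

£10,842.67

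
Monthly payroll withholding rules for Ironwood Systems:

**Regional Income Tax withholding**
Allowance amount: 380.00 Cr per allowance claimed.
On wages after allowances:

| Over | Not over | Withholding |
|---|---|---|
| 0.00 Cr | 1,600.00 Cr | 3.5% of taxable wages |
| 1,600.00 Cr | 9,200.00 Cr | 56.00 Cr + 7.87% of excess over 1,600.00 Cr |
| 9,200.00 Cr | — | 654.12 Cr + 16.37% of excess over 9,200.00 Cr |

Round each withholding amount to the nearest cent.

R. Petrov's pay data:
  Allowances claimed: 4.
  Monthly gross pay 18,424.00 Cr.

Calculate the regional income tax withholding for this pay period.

Regional Income Tax: taxable = 18,424.00 Cr − 4×380.00 Cr = 16,904.00 Cr
  654.12 Cr + 16.37% × (16,904.00 Cr − 9,200.00 Cr) = 654.12 Cr + 16.37% × 7,704.00 Cr = 1,915.26 Cr

1,915.26 Cr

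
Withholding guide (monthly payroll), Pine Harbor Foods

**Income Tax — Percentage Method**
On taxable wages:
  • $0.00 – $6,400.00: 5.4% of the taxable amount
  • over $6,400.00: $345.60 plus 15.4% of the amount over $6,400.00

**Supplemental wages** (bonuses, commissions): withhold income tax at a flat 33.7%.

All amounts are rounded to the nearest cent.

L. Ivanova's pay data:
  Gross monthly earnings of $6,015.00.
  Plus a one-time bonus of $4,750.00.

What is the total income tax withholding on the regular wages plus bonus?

$1,925.56

Income Tax: taxable = $6,015.00
  5.4% × $6,015.00 = $324.81
Supplemental (33.7% flat on bonus): 33.7% × $4,750.00 = $1,600.75
Total income tax: $324.81 + $1,600.75 = $1,925.56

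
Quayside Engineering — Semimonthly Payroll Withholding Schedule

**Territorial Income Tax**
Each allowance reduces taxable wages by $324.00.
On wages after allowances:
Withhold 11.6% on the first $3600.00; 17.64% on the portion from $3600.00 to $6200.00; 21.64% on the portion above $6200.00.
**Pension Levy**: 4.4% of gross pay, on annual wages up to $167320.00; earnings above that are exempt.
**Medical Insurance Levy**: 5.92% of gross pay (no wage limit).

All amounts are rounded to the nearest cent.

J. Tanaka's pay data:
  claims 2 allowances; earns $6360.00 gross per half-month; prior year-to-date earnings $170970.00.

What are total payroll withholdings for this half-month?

$1166.67

Territorial Income Tax: taxable = $6360.00 − 2×$324.00 = $5712.00
  $417.60 + 17.64% × ($5712.00 − $3600.00) = $417.60 + 17.64% × $2112.00 = $790.16
Pension Levy: YTD $170970.00 ≥ cap $167320.00 → $0.00
Medical Insurance Levy: 5.92% × $6360.00 = $376.51
Total: $790.16 + $0.00 + $376.51 = $1166.67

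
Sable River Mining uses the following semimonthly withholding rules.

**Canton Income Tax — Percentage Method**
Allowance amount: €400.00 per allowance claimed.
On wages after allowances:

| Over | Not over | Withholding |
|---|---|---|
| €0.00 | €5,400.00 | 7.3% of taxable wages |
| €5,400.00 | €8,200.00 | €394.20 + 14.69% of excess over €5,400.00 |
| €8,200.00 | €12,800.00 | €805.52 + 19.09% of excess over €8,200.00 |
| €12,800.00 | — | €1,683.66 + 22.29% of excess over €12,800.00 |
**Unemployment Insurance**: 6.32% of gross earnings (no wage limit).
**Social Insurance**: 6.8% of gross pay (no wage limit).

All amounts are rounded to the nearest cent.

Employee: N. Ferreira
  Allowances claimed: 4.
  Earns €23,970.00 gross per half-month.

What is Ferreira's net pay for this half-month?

Canton Income Tax: taxable = €23,970.00 − 4×€400.00 = €22,370.00
  €1,683.66 + 22.29% × (€22,370.00 − €12,800.00) = €1,683.66 + 22.29% × €9,570.00 = €3,816.81
Unemployment Insurance: 6.32% × €23,970.00 = €1,514.90
Social Insurance: 6.8% × €23,970.00 = €1,629.96
Total withheld: €3,816.81 + €1,514.90 + €1,629.96 = €6,961.67
Net pay: €23,970.00 − €6,961.67 = €17,008.33

€17,008.33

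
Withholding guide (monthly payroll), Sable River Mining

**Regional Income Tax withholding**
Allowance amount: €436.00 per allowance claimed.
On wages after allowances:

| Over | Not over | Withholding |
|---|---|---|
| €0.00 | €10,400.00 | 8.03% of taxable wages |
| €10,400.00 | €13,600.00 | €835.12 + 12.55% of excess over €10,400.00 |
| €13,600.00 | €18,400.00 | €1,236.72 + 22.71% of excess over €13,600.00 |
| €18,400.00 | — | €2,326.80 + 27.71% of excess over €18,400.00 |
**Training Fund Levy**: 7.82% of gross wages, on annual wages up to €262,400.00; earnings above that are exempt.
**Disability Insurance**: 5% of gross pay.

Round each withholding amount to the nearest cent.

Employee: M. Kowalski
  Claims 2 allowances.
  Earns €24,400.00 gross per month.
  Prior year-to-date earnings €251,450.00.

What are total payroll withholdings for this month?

€5,824.06

Regional Income Tax: taxable = €24,400.00 − 2×€436.00 = €23,528.00
  €2,326.80 + 27.71% × (€23,528.00 − €18,400.00) = €2,326.80 + 27.71% × €5,128.00 = €3,747.77
Training Fund Levy: cap €262,400.00 − YTD €251,450.00 = €10,950.00 subject; 7.82% × €10,950.00 = €856.29
Disability Insurance: 5% × €24,400.00 = €1,220.00
Total: €3,747.77 + €856.29 + €1,220.00 = €5,824.06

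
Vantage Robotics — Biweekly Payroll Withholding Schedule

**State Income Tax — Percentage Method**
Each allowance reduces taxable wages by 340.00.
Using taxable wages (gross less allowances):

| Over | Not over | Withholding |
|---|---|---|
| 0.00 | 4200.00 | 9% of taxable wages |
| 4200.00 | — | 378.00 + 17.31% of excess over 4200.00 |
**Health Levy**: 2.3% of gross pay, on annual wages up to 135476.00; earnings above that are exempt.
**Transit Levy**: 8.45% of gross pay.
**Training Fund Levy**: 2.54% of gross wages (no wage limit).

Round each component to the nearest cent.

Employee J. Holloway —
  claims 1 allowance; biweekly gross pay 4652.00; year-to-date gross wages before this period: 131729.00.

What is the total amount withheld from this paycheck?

994.82

State Income Tax: taxable = 4652.00 − 1×340.00 = 4312.00
  378.00 + 17.31% × (4312.00 − 4200.00) = 378.00 + 17.31% × 112.00 = 397.39
Health Levy: cap 135476.00 − YTD 131729.00 = 3747.00 subject; 2.3% × 3747.00 = 86.18
Transit Levy: 8.45% × 4652.00 = 393.09
Training Fund Levy: 2.54% × 4652.00 = 118.16
Total: 397.39 + 86.18 + 393.09 + 118.16 = 994.82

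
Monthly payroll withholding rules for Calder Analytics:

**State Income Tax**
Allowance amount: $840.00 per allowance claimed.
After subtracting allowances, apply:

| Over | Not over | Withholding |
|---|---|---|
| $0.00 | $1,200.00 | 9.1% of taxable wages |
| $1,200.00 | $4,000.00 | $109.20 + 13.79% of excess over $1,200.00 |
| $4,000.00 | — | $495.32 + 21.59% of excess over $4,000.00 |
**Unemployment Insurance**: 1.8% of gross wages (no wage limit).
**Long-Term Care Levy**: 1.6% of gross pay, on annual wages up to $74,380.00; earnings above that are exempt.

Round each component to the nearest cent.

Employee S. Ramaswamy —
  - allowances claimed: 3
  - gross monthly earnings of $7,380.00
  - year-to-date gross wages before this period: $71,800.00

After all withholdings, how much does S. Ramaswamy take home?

State Income Tax: taxable = $7,380.00 − 3×$840.00 = $4,860.00
  $495.32 + 21.59% × ($4,860.00 − $4,000.00) = $495.32 + 21.59% × $860.00 = $680.99
Unemployment Insurance: 1.8% × $7,380.00 = $132.84
Long-Term Care Levy: cap $74,380.00 − YTD $71,800.00 = $2,580.00 subject; 1.6% × $2,580.00 = $41.28
Total withheld: $680.99 + $132.84 + $41.28 = $855.11
Net pay: $7,380.00 − $855.11 = $6,524.89

$6,524.89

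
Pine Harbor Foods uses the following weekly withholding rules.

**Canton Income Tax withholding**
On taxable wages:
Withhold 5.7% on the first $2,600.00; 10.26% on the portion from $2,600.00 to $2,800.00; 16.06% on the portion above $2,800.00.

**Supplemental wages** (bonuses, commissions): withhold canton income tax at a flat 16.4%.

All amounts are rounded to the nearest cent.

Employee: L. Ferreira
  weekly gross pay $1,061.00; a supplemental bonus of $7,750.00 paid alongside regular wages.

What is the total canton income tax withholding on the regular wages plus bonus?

$1,331.48

Canton Income Tax: taxable = $1,061.00
  5.7% × $1,061.00 = $60.48
Supplemental (16.4% flat on bonus): 16.4% × $7,750.00 = $1,271.00
Total canton income tax: $60.48 + $1,271.00 = $1,331.48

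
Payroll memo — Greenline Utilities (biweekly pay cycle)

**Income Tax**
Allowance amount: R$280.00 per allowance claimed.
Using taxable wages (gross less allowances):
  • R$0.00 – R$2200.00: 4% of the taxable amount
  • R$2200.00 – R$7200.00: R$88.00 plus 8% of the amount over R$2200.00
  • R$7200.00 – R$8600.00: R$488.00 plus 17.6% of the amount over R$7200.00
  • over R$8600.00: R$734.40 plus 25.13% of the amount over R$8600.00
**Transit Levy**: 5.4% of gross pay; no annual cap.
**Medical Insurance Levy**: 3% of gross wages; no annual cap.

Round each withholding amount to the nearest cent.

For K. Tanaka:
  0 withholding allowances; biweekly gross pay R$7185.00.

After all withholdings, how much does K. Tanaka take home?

R$6094.66

Income Tax: taxable = R$7185.00
  R$88.00 + 8% × (R$7185.00 − R$2200.00) = R$88.00 + 8% × R$4985.00 = R$486.80
Transit Levy: 5.4% × R$7185.00 = R$387.99
Medical Insurance Levy: 3% × R$7185.00 = R$215.55
Total withheld: R$486.80 + R$387.99 + R$215.55 = R$1090.34
Net pay: R$7185.00 − R$1090.34 = R$6094.66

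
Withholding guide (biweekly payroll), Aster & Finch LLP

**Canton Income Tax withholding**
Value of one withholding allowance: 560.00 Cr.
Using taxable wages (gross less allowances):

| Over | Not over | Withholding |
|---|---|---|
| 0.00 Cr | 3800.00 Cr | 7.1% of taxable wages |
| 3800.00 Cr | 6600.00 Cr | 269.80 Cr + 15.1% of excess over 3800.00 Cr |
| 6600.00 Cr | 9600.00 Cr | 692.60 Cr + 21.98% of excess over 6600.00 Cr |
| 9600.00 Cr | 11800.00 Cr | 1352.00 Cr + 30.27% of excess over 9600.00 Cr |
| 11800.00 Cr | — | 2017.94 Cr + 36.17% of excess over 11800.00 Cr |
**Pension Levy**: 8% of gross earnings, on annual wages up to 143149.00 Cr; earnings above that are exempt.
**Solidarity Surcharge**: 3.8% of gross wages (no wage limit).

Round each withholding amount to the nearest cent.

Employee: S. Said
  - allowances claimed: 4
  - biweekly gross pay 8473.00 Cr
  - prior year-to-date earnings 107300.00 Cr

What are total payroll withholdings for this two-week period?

1636.99 Cr

Canton Income Tax: taxable = 8473.00 Cr − 4×560.00 Cr = 6233.00 Cr
  269.80 Cr + 15.1% × (6233.00 Cr − 3800.00 Cr) = 269.80 Cr + 15.1% × 2433.00 Cr = 637.18 Cr
Pension Levy: 8% × 8473.00 Cr = 677.84 Cr
Solidarity Surcharge: 3.8% × 8473.00 Cr = 321.97 Cr
Total: 637.18 Cr + 677.84 Cr + 321.97 Cr = 1636.99 Cr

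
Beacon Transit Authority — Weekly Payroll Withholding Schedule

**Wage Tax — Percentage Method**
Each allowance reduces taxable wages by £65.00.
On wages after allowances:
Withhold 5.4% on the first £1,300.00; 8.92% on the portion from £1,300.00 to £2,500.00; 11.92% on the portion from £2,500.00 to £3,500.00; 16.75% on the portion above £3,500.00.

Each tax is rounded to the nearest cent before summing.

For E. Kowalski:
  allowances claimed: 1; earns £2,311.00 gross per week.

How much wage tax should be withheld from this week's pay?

£154.58

Wage Tax: taxable = £2,311.00 − 1×£65.00 = £2,246.00
  £70.20 + 8.92% × (£2,246.00 − £1,300.00) = £70.20 + 8.92% × £946.00 = £154.58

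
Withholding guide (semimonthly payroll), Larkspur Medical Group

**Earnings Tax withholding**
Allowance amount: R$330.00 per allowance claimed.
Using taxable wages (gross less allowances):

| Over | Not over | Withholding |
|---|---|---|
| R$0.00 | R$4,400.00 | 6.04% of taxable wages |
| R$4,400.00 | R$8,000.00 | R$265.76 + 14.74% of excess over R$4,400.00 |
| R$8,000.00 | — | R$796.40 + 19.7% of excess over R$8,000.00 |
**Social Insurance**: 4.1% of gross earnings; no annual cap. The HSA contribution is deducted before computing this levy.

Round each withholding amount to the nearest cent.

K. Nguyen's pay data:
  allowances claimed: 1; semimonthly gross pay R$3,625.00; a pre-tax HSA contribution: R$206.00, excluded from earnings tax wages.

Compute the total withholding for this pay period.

Earnings Tax: taxable = R$3,625.00 − R$206.00 − 1×R$330.00 = R$3,089.00
  6.04% × R$3,089.00 = R$186.58
Social Insurance: 4.1% × R$3,419.00 = R$140.18
Total: R$186.58 + R$140.18 = R$326.76

R$326.76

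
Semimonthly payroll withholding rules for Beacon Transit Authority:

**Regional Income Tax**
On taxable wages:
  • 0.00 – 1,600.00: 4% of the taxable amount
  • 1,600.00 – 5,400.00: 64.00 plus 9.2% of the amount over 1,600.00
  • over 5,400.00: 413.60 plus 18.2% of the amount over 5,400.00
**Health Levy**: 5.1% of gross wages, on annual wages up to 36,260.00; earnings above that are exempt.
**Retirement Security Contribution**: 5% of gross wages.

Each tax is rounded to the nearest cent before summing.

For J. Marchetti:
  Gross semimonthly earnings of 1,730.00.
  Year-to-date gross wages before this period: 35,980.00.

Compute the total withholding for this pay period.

Regional Income Tax: taxable = 1,730.00
  64.00 + 9.2% × (1,730.00 − 1,600.00) = 64.00 + 9.2% × 130.00 = 75.96
Health Levy: cap 36,260.00 − YTD 35,980.00 = 280.00 subject; 5.1% × 280.00 = 14.28
Retirement Security Contribution: 5% × 1,730.00 = 86.50
Total: 75.96 + 14.28 + 86.50 = 176.74

176.74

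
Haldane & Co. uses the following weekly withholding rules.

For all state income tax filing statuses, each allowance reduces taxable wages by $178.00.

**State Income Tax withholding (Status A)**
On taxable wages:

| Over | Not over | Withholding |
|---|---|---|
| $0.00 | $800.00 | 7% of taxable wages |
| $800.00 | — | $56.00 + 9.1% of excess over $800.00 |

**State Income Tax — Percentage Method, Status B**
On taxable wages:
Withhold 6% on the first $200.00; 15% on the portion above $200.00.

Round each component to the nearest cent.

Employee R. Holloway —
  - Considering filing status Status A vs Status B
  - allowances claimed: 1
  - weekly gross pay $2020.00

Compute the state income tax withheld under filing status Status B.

$258.30

State Income Tax (Status B): taxable = $2020.00 − 1×$178.00 = $1842.00
  $12.00 + 15% × ($1842.00 − $200.00) = $12.00 + 15% × $1642.00 = $258.30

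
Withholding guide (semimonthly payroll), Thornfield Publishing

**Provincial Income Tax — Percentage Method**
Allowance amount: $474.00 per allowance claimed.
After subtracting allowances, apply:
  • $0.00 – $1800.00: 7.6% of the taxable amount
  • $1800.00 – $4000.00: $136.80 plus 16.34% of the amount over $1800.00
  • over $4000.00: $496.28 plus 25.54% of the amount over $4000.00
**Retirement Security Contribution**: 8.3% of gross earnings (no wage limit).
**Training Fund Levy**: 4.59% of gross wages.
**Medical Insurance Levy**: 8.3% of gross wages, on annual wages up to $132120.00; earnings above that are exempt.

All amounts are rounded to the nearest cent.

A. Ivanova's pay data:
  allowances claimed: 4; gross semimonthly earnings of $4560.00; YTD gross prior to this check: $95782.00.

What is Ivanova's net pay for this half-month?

Provincial Income Tax: taxable = $4560.00 − 4×$474.00 = $2664.00
  $136.80 + 16.34% × ($2664.00 − $1800.00) = $136.80 + 16.34% × $864.00 = $277.98
Retirement Security Contribution: 8.3% × $4560.00 = $378.48
Training Fund Levy: 4.59% × $4560.00 = $209.30
Medical Insurance Levy: 8.3% × $4560.00 = $378.48
Total withheld: $277.98 + $378.48 + $209.30 + $378.48 = $1244.24
Net pay: $4560.00 − $1244.24 = $3315.76

$3315.76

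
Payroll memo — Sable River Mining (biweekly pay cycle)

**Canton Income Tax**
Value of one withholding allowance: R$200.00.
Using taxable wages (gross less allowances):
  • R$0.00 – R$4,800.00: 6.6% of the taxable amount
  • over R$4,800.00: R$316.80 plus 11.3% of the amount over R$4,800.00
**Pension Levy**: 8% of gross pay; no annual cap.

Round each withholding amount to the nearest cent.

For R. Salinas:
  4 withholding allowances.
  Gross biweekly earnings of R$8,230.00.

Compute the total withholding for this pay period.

Canton Income Tax: taxable = R$8,230.00 − 4×R$200.00 = R$7,430.00
  R$316.80 + 11.3% × (R$7,430.00 − R$4,800.00) = R$316.80 + 11.3% × R$2,630.00 = R$613.99
Pension Levy: 8% × R$8,230.00 = R$658.40
Total: R$613.99 + R$658.40 = R$1,272.39

R$1,272.39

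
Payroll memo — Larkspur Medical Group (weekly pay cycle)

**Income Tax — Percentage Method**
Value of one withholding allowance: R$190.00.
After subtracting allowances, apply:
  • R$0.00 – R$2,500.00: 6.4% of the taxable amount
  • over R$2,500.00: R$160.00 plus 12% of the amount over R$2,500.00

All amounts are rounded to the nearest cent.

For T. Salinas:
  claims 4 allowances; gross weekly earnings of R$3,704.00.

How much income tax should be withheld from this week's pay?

Income Tax: taxable = R$3,704.00 − 4×R$190.00 = R$2,944.00
  R$160.00 + 12% × (R$2,944.00 − R$2,500.00) = R$160.00 + 12% × R$444.00 = R$213.28

R$213.28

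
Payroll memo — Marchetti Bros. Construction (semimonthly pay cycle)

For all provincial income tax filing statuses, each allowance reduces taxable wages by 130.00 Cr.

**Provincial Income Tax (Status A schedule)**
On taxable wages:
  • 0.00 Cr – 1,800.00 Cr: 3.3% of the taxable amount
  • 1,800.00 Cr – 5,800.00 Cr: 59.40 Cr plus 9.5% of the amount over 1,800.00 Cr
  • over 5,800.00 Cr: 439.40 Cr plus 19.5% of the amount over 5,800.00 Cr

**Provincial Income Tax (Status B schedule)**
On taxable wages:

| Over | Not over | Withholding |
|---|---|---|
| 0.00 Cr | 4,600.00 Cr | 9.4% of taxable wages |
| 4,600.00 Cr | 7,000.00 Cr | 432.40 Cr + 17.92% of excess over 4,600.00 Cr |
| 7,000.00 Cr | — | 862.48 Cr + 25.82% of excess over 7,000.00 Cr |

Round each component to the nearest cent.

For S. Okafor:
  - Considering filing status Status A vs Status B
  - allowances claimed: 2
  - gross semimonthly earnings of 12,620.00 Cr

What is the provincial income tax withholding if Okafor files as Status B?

Provincial Income Tax (Status B): taxable = 12,620.00 Cr − 2×130.00 Cr = 12,360.00 Cr
  862.48 Cr + 25.82% × (12,360.00 Cr − 7,000.00 Cr) = 862.48 Cr + 25.82% × 5,360.00 Cr = 2,246.43 Cr

2,246.43 Cr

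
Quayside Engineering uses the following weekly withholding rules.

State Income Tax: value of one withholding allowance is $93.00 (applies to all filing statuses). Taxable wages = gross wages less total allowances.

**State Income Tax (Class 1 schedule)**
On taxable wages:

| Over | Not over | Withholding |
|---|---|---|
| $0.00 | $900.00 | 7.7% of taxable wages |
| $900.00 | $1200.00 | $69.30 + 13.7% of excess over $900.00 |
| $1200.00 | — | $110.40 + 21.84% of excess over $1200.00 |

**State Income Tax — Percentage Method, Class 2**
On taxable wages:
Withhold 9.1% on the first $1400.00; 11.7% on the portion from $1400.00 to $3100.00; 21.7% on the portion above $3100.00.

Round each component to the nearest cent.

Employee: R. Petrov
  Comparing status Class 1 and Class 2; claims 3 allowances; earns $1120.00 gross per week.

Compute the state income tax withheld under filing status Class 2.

State Income Tax (Class 2): taxable = $1120.00 − 3×$93.00 = $841.00
  9.1% × $841.00 = $76.53

$76.53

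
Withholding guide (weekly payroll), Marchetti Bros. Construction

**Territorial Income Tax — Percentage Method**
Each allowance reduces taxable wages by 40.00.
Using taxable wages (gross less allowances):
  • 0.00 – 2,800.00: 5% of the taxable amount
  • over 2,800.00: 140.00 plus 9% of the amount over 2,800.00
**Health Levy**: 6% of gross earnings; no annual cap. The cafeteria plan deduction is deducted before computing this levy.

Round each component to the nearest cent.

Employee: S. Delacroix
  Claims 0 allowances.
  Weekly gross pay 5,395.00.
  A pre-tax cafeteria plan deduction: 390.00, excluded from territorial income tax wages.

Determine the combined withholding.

Territorial Income Tax: taxable = 5,395.00 − 390.00 = 5,005.00
  140.00 + 9% × (5,005.00 − 2,800.00) = 140.00 + 9% × 2,205.00 = 338.45
Health Levy: 6% × 5,005.00 = 300.30
Total: 338.45 + 300.30 = 638.75

638.75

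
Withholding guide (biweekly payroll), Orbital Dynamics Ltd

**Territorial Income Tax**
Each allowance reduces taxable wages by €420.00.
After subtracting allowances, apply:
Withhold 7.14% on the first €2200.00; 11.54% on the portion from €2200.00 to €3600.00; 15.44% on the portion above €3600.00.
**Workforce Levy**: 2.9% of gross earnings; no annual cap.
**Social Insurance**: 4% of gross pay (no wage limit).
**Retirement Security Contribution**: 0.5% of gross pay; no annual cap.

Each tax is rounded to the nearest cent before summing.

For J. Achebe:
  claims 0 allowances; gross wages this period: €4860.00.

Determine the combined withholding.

Territorial Income Tax: taxable = €4860.00
  €318.64 + 15.44% × (€4860.00 − €3600.00) = €318.64 + 15.44% × €1260.00 = €513.18
Workforce Levy: 2.9% × €4860.00 = €140.94
Social Insurance: 4% × €4860.00 = €194.40
Retirement Security Contribution: 0.5% × €4860.00 = €24.30
Total: €513.18 + €140.94 + €194.40 + €24.30 = €872.82

€872.82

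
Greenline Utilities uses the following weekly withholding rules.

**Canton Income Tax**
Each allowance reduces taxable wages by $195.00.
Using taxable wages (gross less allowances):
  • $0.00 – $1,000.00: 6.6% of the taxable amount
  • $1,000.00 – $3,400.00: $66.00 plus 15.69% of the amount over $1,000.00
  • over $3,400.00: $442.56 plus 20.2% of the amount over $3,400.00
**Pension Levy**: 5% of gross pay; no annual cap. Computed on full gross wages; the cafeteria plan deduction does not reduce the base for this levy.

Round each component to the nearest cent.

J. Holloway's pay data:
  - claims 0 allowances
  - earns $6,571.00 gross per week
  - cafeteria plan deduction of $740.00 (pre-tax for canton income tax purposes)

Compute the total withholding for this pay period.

$1,262.17

Canton Income Tax: taxable = $6,571.00 − $740.00 = $5,831.00
  $442.56 + 20.2% × ($5,831.00 − $3,400.00) = $442.56 + 20.2% × $2,431.00 = $933.62
Pension Levy: 5% × $6,571.00 = $328.55
Total: $933.62 + $328.55 = $1,262.17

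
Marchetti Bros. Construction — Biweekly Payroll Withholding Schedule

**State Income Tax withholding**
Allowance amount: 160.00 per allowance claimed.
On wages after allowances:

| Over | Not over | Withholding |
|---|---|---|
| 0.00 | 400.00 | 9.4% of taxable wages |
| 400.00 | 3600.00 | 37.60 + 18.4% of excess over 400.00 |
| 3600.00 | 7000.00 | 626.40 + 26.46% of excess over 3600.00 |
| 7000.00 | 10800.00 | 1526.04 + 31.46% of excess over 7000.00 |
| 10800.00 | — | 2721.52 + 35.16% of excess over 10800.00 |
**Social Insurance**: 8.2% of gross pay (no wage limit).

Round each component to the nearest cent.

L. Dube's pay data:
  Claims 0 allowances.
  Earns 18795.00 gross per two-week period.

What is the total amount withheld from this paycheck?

7073.75

State Income Tax: taxable = 18795.00
  2721.52 + 35.16% × (18795.00 − 10800.00) = 2721.52 + 35.16% × 7995.00 = 5532.56
Social Insurance: 8.2% × 18795.00 = 1541.19
Total: 5532.56 + 1541.19 = 7073.75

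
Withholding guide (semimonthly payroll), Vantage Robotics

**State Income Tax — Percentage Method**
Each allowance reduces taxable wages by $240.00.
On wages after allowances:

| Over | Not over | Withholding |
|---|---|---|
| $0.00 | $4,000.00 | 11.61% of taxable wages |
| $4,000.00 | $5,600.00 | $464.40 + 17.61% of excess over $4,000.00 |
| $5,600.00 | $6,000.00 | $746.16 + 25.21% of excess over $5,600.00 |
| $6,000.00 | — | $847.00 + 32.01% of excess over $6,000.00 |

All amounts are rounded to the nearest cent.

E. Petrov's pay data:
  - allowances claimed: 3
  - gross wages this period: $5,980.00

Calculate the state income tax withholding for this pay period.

$686.29

State Income Tax: taxable = $5,980.00 − 3×$240.00 = $5,260.00
  $464.40 + 17.61% × ($5,260.00 − $4,000.00) = $464.40 + 17.61% × $1,260.00 = $686.29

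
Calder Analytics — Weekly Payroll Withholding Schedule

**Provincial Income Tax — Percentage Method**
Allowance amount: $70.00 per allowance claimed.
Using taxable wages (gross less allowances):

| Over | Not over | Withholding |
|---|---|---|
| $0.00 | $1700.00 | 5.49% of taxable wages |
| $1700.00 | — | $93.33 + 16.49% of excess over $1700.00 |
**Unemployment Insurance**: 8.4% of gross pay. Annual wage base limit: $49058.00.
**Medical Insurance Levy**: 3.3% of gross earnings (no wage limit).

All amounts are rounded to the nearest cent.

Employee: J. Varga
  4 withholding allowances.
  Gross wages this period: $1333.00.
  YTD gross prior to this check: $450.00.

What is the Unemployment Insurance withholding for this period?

$111.97

Unemployment Insurance: 8.4% × $1333.00 = $111.97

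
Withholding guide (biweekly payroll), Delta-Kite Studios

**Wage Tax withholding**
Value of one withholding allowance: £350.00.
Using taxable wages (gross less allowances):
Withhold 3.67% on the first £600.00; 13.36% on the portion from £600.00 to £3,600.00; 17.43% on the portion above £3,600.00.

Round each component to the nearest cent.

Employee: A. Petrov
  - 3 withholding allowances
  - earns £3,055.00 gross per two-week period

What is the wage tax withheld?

£209.73

Wage Tax: taxable = £3,055.00 − 3×£350.00 = £2,005.00
  £22.02 + 13.36% × (£2,005.00 − £600.00) = £22.02 + 13.36% × £1,405.00 = £209.73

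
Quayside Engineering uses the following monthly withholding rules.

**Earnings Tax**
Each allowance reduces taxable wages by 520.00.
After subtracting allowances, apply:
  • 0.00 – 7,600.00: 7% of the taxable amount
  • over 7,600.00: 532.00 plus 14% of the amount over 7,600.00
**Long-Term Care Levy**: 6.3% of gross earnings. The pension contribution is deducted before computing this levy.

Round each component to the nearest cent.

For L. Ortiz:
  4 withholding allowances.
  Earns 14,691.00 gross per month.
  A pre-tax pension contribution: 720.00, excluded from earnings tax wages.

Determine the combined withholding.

Earnings Tax: taxable = 14,691.00 − 720.00 − 4×520.00 = 11,891.00
  532.00 + 14% × (11,891.00 − 7,600.00) = 532.00 + 14% × 4,291.00 = 1,132.74
Long-Term Care Levy: 6.3% × 13,971.00 = 880.17
Total: 1,132.74 + 880.17 = 2,012.91

2,012.91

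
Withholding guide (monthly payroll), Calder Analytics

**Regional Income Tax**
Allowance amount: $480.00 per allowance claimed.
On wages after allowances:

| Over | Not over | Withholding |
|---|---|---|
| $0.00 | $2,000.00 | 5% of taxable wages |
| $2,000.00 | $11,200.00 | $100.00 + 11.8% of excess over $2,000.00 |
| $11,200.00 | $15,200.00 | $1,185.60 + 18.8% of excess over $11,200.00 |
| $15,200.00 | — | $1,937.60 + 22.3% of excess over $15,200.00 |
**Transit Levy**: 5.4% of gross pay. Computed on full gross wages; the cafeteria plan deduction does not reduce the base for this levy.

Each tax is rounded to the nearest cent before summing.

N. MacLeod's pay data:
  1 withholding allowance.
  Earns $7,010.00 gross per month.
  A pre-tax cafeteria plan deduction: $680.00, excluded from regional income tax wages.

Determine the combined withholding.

$932.84

Regional Income Tax: taxable = $7,010.00 − $680.00 − 1×$480.00 = $5,850.00
  $100.00 + 11.8% × ($5,850.00 − $2,000.00) = $100.00 + 11.8% × $3,850.00 = $554.30
Transit Levy: 5.4% × $7,010.00 = $378.54
Total: $554.30 + $378.54 = $932.84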